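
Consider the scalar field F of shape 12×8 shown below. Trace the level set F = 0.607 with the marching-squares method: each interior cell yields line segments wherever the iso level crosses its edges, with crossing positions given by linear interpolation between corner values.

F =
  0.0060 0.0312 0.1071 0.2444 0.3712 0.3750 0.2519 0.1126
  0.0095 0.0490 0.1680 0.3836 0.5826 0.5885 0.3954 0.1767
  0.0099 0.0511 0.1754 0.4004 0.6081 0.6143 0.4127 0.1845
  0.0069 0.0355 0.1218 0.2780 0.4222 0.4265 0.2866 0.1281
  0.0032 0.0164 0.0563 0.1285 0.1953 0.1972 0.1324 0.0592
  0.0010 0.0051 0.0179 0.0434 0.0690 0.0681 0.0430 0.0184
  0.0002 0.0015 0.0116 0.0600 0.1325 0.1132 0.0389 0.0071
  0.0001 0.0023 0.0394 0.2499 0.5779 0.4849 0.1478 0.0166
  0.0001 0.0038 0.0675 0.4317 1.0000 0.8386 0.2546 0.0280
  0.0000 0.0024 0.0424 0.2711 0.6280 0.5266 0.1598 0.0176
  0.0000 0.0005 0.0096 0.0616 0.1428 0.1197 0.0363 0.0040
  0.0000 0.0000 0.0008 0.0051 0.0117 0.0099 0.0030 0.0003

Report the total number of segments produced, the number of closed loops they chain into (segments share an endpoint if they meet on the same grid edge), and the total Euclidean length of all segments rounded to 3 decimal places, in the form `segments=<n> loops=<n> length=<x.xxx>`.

segments=14 loops=2 length=8.525

cell (1,3): code 0100 → (1.957,4.000)–(2.000,3.995)
cell (1,4): code 1100 → (1.717,5.000)–(1.957,4.000)
cell (1,5): code 1000 → (2.000,5.036)–(1.717,5.000)
cell (2,3): code 0010 → (2.000,3.995)–(2.006,4.000)
cell (2,4): code 0011 → (2.006,4.000)–(2.039,5.000)
cell (2,5): code 0001 → (2.039,5.000)–(2.000,5.036)
cell (7,3): code 0100 → (7.069,4.000)–(8.000,3.308)
cell (7,4): code 1100 → (7.345,5.000)–(7.069,4.000)
cell (7,5): code 1000 → (8.000,5.397)–(7.345,5.000)
cell (8,3): code 0110 → (8.000,3.308)–(9.000,3.941)
cell (8,4): code 1011 → (9.000,4.207)–(8.742,5.000)
cell (8,5): code 0001 → (8.742,5.000)–(8.000,5.397)
cell (9,3): code 0010 → (9.000,3.941)–(9.043,4.000)
cell (9,4): code 0001 → (9.043,4.000)–(9.000,4.207)
total: 14 segments, chained into 2 closed loop(s), length Σ = 8.524727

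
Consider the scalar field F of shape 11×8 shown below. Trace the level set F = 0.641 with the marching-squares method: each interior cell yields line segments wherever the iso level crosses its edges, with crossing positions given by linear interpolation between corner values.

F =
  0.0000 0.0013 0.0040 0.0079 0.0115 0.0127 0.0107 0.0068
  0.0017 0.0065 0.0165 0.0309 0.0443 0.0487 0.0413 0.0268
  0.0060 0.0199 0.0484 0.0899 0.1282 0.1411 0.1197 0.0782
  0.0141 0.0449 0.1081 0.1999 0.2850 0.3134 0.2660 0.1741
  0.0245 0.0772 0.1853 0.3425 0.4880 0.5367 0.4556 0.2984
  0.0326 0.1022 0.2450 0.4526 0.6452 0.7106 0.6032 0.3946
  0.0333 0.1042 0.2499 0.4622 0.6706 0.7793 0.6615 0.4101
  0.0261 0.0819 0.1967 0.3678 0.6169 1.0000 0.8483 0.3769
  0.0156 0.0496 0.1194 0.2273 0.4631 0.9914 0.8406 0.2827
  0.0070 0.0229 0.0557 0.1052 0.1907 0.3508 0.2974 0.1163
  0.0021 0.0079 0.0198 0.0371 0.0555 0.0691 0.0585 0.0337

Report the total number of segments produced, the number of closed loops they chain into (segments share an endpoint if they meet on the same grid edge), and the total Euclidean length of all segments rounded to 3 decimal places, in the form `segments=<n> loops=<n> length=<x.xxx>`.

segments=14 loops=1 length=10.483

cell (4,3): code 0100 → (4.973,4.000)–(5.000,3.978)
cell (4,4): code 1100 → (4.600,5.000)–(4.973,4.000)
cell (4,5): code 1000 → (5.000,5.648)–(4.600,5.000)
cell (5,3): code 0110 → (5.000,3.978)–(6.000,3.858)
cell (5,5): code 1101 → (5.648,6.000)–(5.000,5.648)
cell (5,6): code 1000 → (6.000,6.082)–(5.648,6.000)
cell (6,3): code 0010 → (6.000,3.858)–(6.551,4.000)
cell (6,4): code 0111 → (6.551,4.000)–(7.000,4.063)
cell (6,6): code 1001 → (7.000,6.440)–(6.000,6.082)
cell (7,4): code 0110 → (7.000,4.063)–(8.000,4.337)
cell (7,6): code 1001 → (8.000,6.358)–(7.000,6.440)
cell (8,4): code 0010 → (8.000,4.337)–(8.547,5.000)
cell (8,5): code 0011 → (8.547,5.000)–(8.367,6.000)
cell (8,6): code 0001 → (8.367,6.000)–(8.000,6.358)
total: 14 segments, chained into 1 closed loop(s), length Σ = 10.482881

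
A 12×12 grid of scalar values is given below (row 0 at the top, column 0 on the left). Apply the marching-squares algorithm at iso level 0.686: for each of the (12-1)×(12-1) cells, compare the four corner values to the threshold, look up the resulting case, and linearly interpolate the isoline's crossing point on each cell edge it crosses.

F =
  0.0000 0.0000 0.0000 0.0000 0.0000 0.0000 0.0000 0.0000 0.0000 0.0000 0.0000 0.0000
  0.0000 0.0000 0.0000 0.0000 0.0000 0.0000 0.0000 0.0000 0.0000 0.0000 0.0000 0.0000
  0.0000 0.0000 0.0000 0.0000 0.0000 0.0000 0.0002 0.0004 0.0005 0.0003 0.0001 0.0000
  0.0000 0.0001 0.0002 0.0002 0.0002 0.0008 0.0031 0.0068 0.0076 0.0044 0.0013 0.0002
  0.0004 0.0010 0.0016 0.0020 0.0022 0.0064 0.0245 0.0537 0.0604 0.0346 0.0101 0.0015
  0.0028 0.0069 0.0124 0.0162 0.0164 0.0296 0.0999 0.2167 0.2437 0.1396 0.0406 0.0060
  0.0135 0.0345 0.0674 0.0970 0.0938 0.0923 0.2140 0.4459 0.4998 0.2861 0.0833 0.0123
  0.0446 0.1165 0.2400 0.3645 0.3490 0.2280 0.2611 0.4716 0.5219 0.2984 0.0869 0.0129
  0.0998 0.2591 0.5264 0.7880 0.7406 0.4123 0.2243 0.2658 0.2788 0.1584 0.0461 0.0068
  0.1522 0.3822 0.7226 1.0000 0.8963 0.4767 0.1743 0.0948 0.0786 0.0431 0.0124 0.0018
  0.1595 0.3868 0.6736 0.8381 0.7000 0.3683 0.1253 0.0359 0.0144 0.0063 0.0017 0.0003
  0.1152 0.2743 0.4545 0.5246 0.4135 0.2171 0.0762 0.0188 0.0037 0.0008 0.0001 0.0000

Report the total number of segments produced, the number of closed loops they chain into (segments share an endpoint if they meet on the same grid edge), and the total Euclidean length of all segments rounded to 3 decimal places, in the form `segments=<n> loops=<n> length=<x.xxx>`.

segments=12 loops=1 length=8.286

cell (7,2): code 0100 → (7.759,3.000)–(8.000,2.610)
cell (7,3): code 1100 → (7.861,4.000)–(7.759,3.000)
cell (7,4): code 1000 → (8.000,4.166)–(7.861,4.000)
cell (8,1): code 0100 → (8.813,2.000)–(9.000,1.892)
cell (8,2): code 1110 → (8.000,2.610)–(8.813,2.000)
cell (8,4): code 1001 → (9.000,4.501)–(8.000,4.166)
cell (9,1): code 0010 → (9.000,1.892)–(9.747,2.000)
cell (9,2): code 0111 → (9.747,2.000)–(10.000,2.075)
cell (9,4): code 1001 → (10.000,4.042)–(9.000,4.501)
cell (10,2): code 0010 → (10.000,2.075)–(10.485,3.000)
cell (10,3): code 0011 → (10.485,3.000)–(10.049,4.000)
cell (10,4): code 0001 → (10.049,4.000)–(10.000,4.042)
total: 12 segments, chained into 1 closed loop(s), length Σ = 8.285943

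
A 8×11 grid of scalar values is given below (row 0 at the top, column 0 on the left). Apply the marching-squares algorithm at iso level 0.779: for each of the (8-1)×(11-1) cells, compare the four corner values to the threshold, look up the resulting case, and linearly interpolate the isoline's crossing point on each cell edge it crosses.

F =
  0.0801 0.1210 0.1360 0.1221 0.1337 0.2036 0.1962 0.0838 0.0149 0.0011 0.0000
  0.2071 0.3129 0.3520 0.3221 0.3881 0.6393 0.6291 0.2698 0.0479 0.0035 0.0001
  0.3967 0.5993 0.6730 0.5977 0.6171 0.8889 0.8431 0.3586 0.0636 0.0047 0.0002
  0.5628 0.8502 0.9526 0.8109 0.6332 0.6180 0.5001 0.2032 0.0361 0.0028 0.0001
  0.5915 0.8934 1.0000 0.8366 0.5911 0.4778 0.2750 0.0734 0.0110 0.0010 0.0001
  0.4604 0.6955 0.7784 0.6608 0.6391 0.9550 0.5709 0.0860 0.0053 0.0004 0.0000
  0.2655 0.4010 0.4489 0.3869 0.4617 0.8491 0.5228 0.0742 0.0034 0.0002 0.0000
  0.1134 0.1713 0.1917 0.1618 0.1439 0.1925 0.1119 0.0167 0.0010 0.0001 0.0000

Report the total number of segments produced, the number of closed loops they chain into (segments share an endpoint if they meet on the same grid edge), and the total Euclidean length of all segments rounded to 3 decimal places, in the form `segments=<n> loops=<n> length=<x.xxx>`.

segments=22 loops=3 length=15.728

cell (1,4): code 0100 → (1.560,5.000)–(2.000,4.596)
cell (1,5): code 1100 → (1.700,6.000)–(1.560,5.000)
cell (1,6): code 1000 → (2.000,6.132)–(1.700,6.000)
cell (2,0): code 0100 → (2.716,1.000)–(3.000,0.752)
cell (2,1): code 1100 → (2.379,2.000)–(2.716,1.000)
cell (2,2): code 1100 → (2.850,3.000)–(2.379,2.000)
cell (2,3): code 1000 → (3.000,3.180)–(2.850,3.000)
cell (2,4): code 0010 → (2.000,4.596)–(2.406,5.000)
cell (2,5): code 0011 → (2.406,5.000)–(2.187,6.000)
cell (2,6): code 0001 → (2.187,6.000)–(2.000,6.132)
cell (3,0): code 0110 → (3.000,0.752)–(4.000,0.621)
cell (3,3): code 1001 → (4.000,3.235)–(3.000,3.180)
cell (4,0): code 0010 → (4.000,0.621)–(4.578,1.000)
cell (4,1): code 0011 → (4.578,1.000)–(4.997,2.000)
cell (4,2): code 0011 → (4.997,2.000)–(4.328,3.000)
cell (4,3): code 0001 → (4.328,3.000)–(4.000,3.235)
cell (4,4): code 0100 → (4.631,5.000)–(5.000,4.443)
cell (4,5): code 1000 → (5.000,5.458)–(4.631,5.000)
cell (5,4): code 0110 → (5.000,4.443)–(6.000,4.819)
cell (5,5): code 1001 → (6.000,5.215)–(5.000,5.458)
cell (6,4): code 0010 → (6.000,4.819)–(6.107,5.000)
cell (6,5): code 0001 → (6.107,5.000)–(6.000,5.215)
total: 22 segments, chained into 3 closed loop(s), length Σ = 15.727746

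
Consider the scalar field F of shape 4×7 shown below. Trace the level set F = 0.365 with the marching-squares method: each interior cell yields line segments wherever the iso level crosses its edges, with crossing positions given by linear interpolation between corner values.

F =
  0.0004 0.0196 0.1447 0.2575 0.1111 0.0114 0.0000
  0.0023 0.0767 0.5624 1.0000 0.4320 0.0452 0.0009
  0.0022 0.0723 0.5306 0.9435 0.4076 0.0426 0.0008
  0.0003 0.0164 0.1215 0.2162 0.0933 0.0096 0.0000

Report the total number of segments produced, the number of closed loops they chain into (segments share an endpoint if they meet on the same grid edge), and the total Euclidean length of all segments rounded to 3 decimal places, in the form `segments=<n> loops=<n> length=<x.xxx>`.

segments=10 loops=1 length=8.152

cell (0,1): code 0100 → (0.527,2.000)–(1.000,1.594)
cell (0,2): code 1100 → (0.145,3.000)–(0.527,2.000)
cell (0,3): code 1100 → (0.791,4.000)–(0.145,3.000)
cell (0,4): code 1000 → (1.000,4.173)–(0.791,4.000)
cell (1,1): code 0110 → (1.000,1.594)–(2.000,1.639)
cell (1,4): code 1001 → (2.000,4.117)–(1.000,4.173)
cell (2,1): code 0010 → (2.000,1.639)–(2.405,2.000)
cell (2,2): code 0011 → (2.405,2.000)–(2.795,3.000)
cell (2,3): code 0011 → (2.795,3.000)–(2.136,4.000)
cell (2,4): code 0001 → (2.136,4.000)–(2.000,4.117)
total: 10 segments, chained into 1 closed loop(s), length Σ = 8.151804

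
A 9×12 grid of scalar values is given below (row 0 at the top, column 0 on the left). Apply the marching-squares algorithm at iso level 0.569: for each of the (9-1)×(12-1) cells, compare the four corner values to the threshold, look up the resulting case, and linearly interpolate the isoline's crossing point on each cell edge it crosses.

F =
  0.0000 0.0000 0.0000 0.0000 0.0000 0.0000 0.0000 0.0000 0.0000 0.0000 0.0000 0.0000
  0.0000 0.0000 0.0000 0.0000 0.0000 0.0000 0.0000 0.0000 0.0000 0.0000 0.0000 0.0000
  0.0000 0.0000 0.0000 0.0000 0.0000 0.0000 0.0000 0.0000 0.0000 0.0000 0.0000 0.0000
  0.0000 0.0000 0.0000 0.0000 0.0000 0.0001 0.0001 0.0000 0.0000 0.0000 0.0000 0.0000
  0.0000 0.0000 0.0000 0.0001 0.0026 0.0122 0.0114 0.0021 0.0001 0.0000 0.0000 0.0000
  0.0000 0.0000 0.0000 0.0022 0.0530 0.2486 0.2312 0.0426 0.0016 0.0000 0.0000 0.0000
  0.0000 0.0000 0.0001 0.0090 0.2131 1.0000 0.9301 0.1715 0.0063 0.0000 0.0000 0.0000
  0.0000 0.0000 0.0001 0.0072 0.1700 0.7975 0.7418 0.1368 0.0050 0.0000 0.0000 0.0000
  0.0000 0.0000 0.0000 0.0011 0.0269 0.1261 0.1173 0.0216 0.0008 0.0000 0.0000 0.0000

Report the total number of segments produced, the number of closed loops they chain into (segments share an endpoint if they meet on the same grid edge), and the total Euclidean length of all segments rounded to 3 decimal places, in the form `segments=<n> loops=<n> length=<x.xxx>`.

cell (5,4): code 0100 → (5.426,5.000)–(6.000,4.452)
cell (5,5): code 1100 → (5.483,6.000)–(5.426,5.000)
cell (5,6): code 1000 → (6.000,6.476)–(5.483,6.000)
cell (6,4): code 0110 → (6.000,4.452)–(7.000,4.636)
cell (6,6): code 1001 → (7.000,6.286)–(6.000,6.476)
cell (7,4): code 0010 → (7.000,4.636)–(7.340,5.000)
cell (7,5): code 0011 → (7.340,5.000)–(7.277,6.000)
cell (7,6): code 0001 → (7.277,6.000)–(7.000,6.286)
total: 8 segments, chained into 1 closed loop(s), length Σ = 6.430029

segments=8 loops=1 length=6.430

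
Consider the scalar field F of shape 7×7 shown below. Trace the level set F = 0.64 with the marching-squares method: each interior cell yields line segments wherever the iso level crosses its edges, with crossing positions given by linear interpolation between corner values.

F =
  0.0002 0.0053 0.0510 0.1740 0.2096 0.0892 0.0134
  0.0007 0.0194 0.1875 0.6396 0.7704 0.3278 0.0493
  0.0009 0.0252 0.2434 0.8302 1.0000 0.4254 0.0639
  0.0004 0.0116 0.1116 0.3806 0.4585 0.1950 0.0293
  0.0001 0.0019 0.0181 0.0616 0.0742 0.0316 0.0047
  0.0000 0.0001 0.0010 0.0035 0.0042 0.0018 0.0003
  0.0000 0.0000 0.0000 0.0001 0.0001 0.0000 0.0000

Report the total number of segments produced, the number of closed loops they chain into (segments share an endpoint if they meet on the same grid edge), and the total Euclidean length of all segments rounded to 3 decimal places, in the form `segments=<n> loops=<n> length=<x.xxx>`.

segments=8 loops=1 length=5.981

cell (0,3): code 0100 → (0.767,4.000)–(1.000,3.003)
cell (0,4): code 1000 → (1.000,4.295)–(0.767,4.000)
cell (1,2): code 0100 → (1.002,3.000)–(2.000,2.676)
cell (1,3): code 1110 → (1.000,3.003)–(1.002,3.000)
cell (1,4): code 1001 → (2.000,4.627)–(1.000,4.295)
cell (2,2): code 0010 → (2.000,2.676)–(2.423,3.000)
cell (2,3): code 0011 → (2.423,3.000)–(2.665,4.000)
cell (2,4): code 0001 → (2.665,4.000)–(2.000,4.627)
total: 8 segments, chained into 1 closed loop(s), length Σ = 5.980871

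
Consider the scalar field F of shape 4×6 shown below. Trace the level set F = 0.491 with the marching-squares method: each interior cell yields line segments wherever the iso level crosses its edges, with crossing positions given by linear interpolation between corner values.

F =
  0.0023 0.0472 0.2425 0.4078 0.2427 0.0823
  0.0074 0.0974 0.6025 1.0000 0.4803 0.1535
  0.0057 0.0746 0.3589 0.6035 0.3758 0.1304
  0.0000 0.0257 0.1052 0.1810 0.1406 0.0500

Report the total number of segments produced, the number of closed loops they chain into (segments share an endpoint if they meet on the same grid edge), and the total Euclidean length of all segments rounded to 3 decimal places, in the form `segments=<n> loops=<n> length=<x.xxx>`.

segments=8 loops=1 length=6.302

cell (0,1): code 0100 → (0.690,2.000)–(1.000,1.779)
cell (0,2): code 1100 → (0.140,3.000)–(0.690,2.000)
cell (0,3): code 1000 → (1.000,3.979)–(0.140,3.000)
cell (1,1): code 0010 → (1.000,1.779)–(1.458,2.000)
cell (1,2): code 0111 → (1.458,2.000)–(2.000,2.540)
cell (1,3): code 1001 → (2.000,3.494)–(1.000,3.979)
cell (2,2): code 0010 → (2.000,2.540)–(2.266,3.000)
cell (2,3): code 0001 → (2.266,3.000)–(2.000,3.494)
total: 8 segments, chained into 1 closed loop(s), length Σ = 6.302346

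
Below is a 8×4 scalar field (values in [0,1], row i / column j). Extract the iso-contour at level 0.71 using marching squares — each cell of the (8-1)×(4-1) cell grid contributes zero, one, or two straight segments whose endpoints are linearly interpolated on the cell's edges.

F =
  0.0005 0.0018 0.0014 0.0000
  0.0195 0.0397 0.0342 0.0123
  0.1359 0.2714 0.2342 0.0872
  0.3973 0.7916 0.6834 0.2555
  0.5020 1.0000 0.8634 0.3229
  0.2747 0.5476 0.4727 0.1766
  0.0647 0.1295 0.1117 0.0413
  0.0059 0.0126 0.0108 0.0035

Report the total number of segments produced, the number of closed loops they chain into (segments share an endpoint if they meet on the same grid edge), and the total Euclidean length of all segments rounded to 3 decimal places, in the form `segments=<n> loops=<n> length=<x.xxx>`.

segments=8 loops=1 length=5.664

cell (2,0): code 0100 → (2.843,1.000)–(3.000,0.793)
cell (2,1): code 1000 → (3.000,1.754)–(2.843,1.000)
cell (3,0): code 0110 → (3.000,0.793)–(4.000,0.418)
cell (3,1): code 1101 → (3.148,2.000)–(3.000,1.754)
cell (3,2): code 1000 → (4.000,2.284)–(3.148,2.000)
cell (4,0): code 0010 → (4.000,0.418)–(4.641,1.000)
cell (4,1): code 0011 → (4.641,1.000)–(4.393,2.000)
cell (4,2): code 0001 → (4.393,2.000)–(4.000,2.284)
total: 8 segments, chained into 1 closed loop(s), length Σ = 5.664081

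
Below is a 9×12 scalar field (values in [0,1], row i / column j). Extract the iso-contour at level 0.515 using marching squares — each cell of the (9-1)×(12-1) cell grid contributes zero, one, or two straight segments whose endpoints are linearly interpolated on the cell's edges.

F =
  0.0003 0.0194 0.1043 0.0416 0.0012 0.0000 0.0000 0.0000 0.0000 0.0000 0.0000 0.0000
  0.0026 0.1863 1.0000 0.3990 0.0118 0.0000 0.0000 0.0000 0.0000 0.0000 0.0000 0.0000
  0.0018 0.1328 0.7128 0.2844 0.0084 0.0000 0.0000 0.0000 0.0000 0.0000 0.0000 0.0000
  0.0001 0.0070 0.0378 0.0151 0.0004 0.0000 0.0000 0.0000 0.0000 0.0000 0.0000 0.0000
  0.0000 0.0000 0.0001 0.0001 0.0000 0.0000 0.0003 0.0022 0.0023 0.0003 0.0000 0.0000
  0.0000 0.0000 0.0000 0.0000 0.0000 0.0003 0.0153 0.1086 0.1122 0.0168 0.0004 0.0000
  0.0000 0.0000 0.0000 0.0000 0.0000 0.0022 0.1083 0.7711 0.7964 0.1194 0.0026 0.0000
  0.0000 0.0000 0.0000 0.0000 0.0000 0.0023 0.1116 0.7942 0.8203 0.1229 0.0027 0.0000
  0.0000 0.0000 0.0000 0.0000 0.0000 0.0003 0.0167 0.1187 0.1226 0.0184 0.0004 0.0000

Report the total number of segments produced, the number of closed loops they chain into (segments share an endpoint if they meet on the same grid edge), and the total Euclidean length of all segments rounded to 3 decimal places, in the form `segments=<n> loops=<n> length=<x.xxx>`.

cell (0,1): code 0100 → (0.459,2.000)–(1.000,1.404)
cell (0,2): code 1000 → (1.000,2.807)–(0.459,2.000)
cell (1,1): code 0110 → (1.000,1.404)–(2.000,1.659)
cell (1,2): code 1001 → (2.000,2.462)–(1.000,2.807)
cell (2,1): code 0010 → (2.000,1.659)–(2.293,2.000)
cell (2,2): code 0001 → (2.293,2.000)–(2.000,2.462)
cell (5,6): code 0100 → (5.613,7.000)–(6.000,6.614)
cell (5,7): code 1100 → (5.589,8.000)–(5.613,7.000)
cell (5,8): code 1000 → (6.000,8.416)–(5.589,8.000)
cell (6,6): code 0110 → (6.000,6.614)–(7.000,6.591)
cell (6,8): code 1001 → (7.000,8.438)–(6.000,8.416)
cell (7,6): code 0010 → (7.000,6.591)–(7.413,7.000)
cell (7,7): code 0011 → (7.413,7.000)–(7.438,8.000)
cell (7,8): code 0001 → (7.438,8.000)–(7.000,8.438)
total: 14 segments, chained into 2 closed loop(s), length Σ = 11.196384

segments=14 loops=2 length=11.196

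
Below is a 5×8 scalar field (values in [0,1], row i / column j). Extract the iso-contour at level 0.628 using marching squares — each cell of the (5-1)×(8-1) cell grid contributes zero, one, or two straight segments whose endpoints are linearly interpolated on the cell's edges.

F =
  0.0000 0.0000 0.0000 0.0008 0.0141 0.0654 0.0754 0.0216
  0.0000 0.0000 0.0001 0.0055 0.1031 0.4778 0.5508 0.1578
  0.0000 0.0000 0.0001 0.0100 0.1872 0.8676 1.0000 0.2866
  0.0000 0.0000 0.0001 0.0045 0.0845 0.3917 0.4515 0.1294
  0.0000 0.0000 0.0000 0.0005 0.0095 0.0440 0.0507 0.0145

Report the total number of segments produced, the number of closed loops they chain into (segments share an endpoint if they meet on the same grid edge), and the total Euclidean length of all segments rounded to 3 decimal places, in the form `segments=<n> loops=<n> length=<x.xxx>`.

segments=6 loops=1 length=5.195

cell (1,4): code 0100 → (1.385,5.000)–(2.000,4.648)
cell (1,5): code 1100 → (1.172,6.000)–(1.385,5.000)
cell (1,6): code 1000 → (2.000,6.521)–(1.172,6.000)
cell (2,4): code 0010 → (2.000,4.648)–(2.503,5.000)
cell (2,5): code 0011 → (2.503,5.000)–(2.678,6.000)
cell (2,6): code 0001 → (2.678,6.000)–(2.000,6.521)
total: 6 segments, chained into 1 closed loop(s), length Σ = 5.194614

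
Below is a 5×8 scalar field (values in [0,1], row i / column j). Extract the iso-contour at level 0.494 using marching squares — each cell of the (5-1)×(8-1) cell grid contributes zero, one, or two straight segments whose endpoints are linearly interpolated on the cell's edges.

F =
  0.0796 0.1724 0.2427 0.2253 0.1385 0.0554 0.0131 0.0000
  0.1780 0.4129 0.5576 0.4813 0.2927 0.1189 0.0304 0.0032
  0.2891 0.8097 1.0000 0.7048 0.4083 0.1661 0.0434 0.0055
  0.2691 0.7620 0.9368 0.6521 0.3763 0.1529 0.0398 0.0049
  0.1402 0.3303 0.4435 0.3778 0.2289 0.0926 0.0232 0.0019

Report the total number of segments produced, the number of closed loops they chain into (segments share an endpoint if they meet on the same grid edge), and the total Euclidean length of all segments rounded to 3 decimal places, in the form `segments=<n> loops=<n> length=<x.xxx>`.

segments=12 loops=1 length=10.033

cell (0,1): code 0100 → (0.798,2.000)–(1.000,1.560)
cell (0,2): code 1000 → (1.000,2.834)–(0.798,2.000)
cell (1,0): code 0100 → (1.204,1.000)–(2.000,0.394)
cell (1,1): code 1110 → (1.000,1.560)–(1.204,1.000)
cell (1,2): code 1101 → (1.057,3.000)–(1.000,2.834)
cell (1,3): code 1000 → (2.000,3.711)–(1.057,3.000)
cell (2,0): code 0110 → (2.000,0.394)–(3.000,0.456)
cell (2,3): code 1001 → (3.000,3.573)–(2.000,3.711)
cell (3,0): code 0010 → (3.000,0.456)–(3.621,1.000)
cell (3,1): code 0011 → (3.621,1.000)–(3.898,2.000)
cell (3,2): code 0011 → (3.898,2.000)–(3.576,3.000)
cell (3,3): code 0001 → (3.576,3.000)–(3.000,3.573)
total: 12 segments, chained into 1 closed loop(s), length Σ = 10.032826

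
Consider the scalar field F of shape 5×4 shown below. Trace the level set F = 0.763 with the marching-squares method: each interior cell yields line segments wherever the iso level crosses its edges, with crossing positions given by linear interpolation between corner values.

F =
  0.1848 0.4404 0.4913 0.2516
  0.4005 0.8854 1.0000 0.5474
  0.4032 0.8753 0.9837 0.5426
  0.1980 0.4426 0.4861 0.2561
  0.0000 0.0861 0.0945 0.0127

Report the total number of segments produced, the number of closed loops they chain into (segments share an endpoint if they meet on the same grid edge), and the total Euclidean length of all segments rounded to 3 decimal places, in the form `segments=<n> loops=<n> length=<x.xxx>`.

segments=8 loops=1 length=6.130

cell (0,0): code 0100 → (0.725,1.000)–(1.000,0.748)
cell (0,1): code 1100 → (0.534,2.000)–(0.725,1.000)
cell (0,2): code 1000 → (1.000,2.524)–(0.534,2.000)
cell (1,0): code 0110 → (1.000,0.748)–(2.000,0.762)
cell (1,2): code 1001 → (2.000,2.500)–(1.000,2.524)
cell (2,0): code 0010 → (2.000,0.762)–(2.260,1.000)
cell (2,1): code 0011 → (2.260,1.000)–(2.444,2.000)
cell (2,2): code 0001 → (2.444,2.000)–(2.000,2.500)
total: 8 segments, chained into 1 closed loop(s), length Σ = 6.130112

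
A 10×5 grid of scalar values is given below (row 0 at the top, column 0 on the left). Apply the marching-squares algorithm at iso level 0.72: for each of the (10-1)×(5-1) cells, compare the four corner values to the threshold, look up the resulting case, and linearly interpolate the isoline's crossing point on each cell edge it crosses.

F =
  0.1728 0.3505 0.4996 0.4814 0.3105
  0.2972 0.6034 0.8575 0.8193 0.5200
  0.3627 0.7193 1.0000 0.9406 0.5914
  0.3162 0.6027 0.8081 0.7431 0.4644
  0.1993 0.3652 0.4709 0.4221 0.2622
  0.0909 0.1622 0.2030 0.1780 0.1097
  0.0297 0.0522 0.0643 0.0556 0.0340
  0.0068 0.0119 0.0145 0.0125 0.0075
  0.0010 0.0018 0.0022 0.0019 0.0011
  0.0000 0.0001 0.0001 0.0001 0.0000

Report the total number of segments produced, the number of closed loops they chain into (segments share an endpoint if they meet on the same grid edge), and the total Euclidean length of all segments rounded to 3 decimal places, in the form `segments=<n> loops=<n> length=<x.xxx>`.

cell (0,1): code 0100 → (0.616,2.000)–(1.000,1.459)
cell (0,2): code 1100 → (0.706,3.000)–(0.616,2.000)
cell (0,3): code 1000 → (1.000,3.332)–(0.706,3.000)
cell (1,1): code 0110 → (1.000,1.459)–(2.000,1.002)
cell (1,3): code 1001 → (2.000,3.632)–(1.000,3.332)
cell (2,1): code 0110 → (2.000,1.002)–(3.000,1.571)
cell (2,3): code 1001 → (3.000,3.083)–(2.000,3.632)
cell (3,1): code 0010 → (3.000,1.571)–(3.261,2.000)
cell (3,2): code 0011 → (3.261,2.000)–(3.072,3.000)
cell (3,3): code 0001 → (3.072,3.000)–(3.000,3.083)
total: 10 segments, chained into 1 closed loop(s), length Σ = 8.174970

segments=10 loops=1 length=8.175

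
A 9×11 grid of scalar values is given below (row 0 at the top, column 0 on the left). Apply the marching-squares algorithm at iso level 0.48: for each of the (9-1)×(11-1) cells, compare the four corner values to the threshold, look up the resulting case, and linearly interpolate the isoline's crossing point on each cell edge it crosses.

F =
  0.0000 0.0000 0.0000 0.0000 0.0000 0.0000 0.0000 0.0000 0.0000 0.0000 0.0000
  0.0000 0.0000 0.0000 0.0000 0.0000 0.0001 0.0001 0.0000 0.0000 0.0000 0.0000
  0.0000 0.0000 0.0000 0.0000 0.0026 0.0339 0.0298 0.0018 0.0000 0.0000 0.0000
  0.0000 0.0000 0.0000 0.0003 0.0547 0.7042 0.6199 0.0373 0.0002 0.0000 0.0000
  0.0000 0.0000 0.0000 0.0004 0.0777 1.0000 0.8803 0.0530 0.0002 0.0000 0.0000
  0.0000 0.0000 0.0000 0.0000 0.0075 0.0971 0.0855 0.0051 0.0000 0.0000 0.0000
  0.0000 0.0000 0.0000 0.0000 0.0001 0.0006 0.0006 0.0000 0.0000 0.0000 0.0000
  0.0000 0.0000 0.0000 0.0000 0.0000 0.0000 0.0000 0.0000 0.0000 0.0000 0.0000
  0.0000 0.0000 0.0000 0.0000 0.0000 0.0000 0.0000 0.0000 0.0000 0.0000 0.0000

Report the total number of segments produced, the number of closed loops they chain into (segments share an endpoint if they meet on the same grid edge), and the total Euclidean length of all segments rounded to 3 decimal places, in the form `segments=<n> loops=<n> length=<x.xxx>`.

cell (2,4): code 0100 → (2.666,5.000)–(3.000,4.655)
cell (2,5): code 1100 → (2.763,6.000)–(2.666,5.000)
cell (2,6): code 1000 → (3.000,6.240)–(2.763,6.000)
cell (3,4): code 0110 → (3.000,4.655)–(4.000,4.436)
cell (3,6): code 1001 → (4.000,6.484)–(3.000,6.240)
cell (4,4): code 0010 → (4.000,4.436)–(4.576,5.000)
cell (4,5): code 0011 → (4.576,5.000)–(4.504,6.000)
cell (4,6): code 0001 → (4.504,6.000)–(4.000,6.484)
total: 8 segments, chained into 1 closed loop(s), length Σ = 6.382706

segments=8 loops=1 length=6.383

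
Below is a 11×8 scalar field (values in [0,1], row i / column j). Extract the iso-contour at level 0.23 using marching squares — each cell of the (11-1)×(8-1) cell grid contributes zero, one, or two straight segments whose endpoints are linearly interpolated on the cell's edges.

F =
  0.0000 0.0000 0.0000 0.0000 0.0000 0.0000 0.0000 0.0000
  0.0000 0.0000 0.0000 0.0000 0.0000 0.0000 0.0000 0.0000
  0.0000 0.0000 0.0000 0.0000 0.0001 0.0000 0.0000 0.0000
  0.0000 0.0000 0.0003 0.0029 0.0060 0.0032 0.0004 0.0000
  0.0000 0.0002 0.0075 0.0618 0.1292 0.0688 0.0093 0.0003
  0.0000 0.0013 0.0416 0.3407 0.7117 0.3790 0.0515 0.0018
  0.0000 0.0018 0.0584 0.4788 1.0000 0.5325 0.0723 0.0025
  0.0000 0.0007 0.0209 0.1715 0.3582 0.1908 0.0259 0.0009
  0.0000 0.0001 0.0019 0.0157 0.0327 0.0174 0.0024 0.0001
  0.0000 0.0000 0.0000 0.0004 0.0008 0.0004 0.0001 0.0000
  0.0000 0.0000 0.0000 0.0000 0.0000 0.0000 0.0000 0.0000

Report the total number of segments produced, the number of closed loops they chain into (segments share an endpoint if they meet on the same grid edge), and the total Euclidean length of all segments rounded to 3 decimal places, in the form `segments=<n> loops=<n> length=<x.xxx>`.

segments=12 loops=1 length=9.781

cell (4,2): code 0100 → (4.603,3.000)–(5.000,2.630)
cell (4,3): code 1100 → (4.173,4.000)–(4.603,3.000)
cell (4,4): code 1100 → (4.520,5.000)–(4.173,4.000)
cell (4,5): code 1000 → (5.000,5.455)–(4.520,5.000)
cell (5,2): code 0110 → (5.000,2.630)–(6.000,2.408)
cell (5,5): code 1001 → (6.000,5.657)–(5.000,5.455)
cell (6,2): code 0010 → (6.000,2.408)–(6.810,3.000)
cell (6,3): code 0111 → (6.810,3.000)–(7.000,3.313)
cell (6,4): code 1011 → (7.000,4.766)–(6.885,5.000)
cell (6,5): code 0001 → (6.885,5.000)–(6.000,5.657)
cell (7,3): code 0010 → (7.000,3.313)–(7.394,4.000)
cell (7,4): code 0001 → (7.394,4.000)–(7.000,4.766)
total: 12 segments, chained into 1 closed loop(s), length Σ = 9.781432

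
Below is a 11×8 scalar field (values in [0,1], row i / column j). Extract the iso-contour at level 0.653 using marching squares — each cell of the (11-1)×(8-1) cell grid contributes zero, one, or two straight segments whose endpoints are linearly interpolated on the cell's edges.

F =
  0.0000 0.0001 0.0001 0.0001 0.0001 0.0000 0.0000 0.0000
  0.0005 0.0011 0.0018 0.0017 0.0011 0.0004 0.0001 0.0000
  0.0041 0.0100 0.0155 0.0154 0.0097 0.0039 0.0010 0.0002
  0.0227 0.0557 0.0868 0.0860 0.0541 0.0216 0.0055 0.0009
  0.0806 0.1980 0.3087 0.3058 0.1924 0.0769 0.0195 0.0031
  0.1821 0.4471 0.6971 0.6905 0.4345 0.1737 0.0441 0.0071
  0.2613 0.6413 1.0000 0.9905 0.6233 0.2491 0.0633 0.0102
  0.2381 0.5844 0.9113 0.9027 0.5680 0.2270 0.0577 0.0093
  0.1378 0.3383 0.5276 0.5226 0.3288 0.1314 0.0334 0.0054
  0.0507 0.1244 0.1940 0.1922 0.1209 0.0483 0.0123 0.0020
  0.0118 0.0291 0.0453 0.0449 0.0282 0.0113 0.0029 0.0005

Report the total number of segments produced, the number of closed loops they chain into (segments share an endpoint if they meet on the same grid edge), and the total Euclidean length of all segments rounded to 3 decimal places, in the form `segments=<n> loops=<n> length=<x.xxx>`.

cell (4,1): code 0100 → (4.886,2.000)–(5.000,1.824)
cell (4,2): code 1100 → (4.903,3.000)–(4.886,2.000)
cell (4,3): code 1000 → (5.000,3.146)–(4.903,3.000)
cell (5,1): code 0110 → (5.000,1.824)–(6.000,1.033)
cell (5,3): code 1001 → (6.000,3.919)–(5.000,3.146)
cell (6,1): code 0110 → (6.000,1.033)–(7.000,1.210)
cell (6,3): code 1001 → (7.000,3.746)–(6.000,3.919)
cell (7,1): code 0010 → (7.000,1.210)–(7.673,2.000)
cell (7,2): code 0011 → (7.673,2.000)–(7.657,3.000)
cell (7,3): code 0001 → (7.657,3.000)–(7.000,3.746)
total: 10 segments, chained into 1 closed loop(s), length Σ = 8.987253

segments=10 loops=1 length=8.987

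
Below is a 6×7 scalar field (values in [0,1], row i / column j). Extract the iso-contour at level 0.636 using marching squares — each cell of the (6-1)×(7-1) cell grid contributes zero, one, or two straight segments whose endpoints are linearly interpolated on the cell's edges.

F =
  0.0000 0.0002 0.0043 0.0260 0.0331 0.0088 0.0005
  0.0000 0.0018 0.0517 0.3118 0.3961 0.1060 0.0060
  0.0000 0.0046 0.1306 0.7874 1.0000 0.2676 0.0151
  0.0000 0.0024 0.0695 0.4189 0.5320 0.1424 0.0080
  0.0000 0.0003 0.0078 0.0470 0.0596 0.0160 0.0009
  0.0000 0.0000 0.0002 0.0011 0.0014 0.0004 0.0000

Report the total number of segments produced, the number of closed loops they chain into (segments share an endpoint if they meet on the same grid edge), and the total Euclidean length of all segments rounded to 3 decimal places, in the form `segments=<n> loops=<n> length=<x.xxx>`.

cell (1,2): code 0100 → (1.682,3.000)–(2.000,2.769)
cell (1,3): code 1100 → (1.397,4.000)–(1.682,3.000)
cell (1,4): code 1000 → (2.000,4.497)–(1.397,4.000)
cell (2,2): code 0010 → (2.000,2.769)–(2.411,3.000)
cell (2,3): code 0011 → (2.411,3.000)–(2.778,4.000)
cell (2,4): code 0001 → (2.778,4.000)–(2.000,4.497)
total: 6 segments, chained into 1 closed loop(s), length Σ = 4.673215

segments=6 loops=1 length=4.673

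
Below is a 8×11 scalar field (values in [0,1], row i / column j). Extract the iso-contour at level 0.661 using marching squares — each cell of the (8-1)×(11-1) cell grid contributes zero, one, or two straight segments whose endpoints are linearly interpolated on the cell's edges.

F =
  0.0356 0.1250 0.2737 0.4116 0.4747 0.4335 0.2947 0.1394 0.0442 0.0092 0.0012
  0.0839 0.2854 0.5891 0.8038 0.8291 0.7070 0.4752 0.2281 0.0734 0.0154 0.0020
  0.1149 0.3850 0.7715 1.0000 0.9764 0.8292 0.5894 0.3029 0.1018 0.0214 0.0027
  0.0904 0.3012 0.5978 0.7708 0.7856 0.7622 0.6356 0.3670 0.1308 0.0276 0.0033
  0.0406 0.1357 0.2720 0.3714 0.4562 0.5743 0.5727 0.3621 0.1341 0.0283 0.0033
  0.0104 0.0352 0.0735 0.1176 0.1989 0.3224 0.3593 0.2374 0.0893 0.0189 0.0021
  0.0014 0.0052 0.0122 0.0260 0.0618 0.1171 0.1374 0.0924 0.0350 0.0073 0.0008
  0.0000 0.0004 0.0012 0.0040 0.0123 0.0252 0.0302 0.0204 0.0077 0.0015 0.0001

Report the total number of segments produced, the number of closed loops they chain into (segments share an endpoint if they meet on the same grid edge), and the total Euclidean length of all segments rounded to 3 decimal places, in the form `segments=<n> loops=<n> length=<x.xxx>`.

segments=14 loops=1 length=11.268

cell (0,2): code 0100 → (0.636,3.000)–(1.000,2.335)
cell (0,3): code 1100 → (0.526,4.000)–(0.636,3.000)
cell (0,4): code 1100 → (0.832,5.000)–(0.526,4.000)
cell (0,5): code 1000 → (1.000,5.198)–(0.832,5.000)
cell (1,1): code 0100 → (1.394,2.000)–(2.000,1.714)
cell (1,2): code 1110 → (1.000,2.335)–(1.394,2.000)
cell (1,5): code 1001 → (2.000,5.701)–(1.000,5.198)
cell (2,1): code 0010 → (2.000,1.714)–(2.636,2.000)
cell (2,2): code 0111 → (2.636,2.000)–(3.000,2.365)
cell (2,5): code 1001 → (3.000,5.799)–(2.000,5.701)
cell (3,2): code 0010 → (3.000,2.365)–(3.275,3.000)
cell (3,3): code 0011 → (3.275,3.000)–(3.378,4.000)
cell (3,4): code 0011 → (3.378,4.000)–(3.539,5.000)
cell (3,5): code 0001 → (3.539,5.000)–(3.000,5.799)
total: 14 segments, chained into 1 closed loop(s), length Σ = 11.268204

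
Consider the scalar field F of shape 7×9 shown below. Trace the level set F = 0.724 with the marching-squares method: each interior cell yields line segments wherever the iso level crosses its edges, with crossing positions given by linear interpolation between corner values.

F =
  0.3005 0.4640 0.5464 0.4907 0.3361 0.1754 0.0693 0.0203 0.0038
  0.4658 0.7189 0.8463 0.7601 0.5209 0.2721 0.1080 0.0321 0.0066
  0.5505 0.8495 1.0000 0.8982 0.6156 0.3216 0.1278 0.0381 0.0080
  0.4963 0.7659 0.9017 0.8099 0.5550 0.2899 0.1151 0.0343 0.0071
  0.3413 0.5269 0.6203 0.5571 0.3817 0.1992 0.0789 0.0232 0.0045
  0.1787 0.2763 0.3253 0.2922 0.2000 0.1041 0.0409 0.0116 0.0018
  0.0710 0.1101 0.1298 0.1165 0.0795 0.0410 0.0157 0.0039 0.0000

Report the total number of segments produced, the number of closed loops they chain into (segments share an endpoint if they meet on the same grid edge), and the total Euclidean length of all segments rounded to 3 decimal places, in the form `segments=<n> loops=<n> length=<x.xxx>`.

cell (0,1): code 0100 → (0.592,2.000)–(1.000,1.040)
cell (0,2): code 1100 → (0.866,3.000)–(0.592,2.000)
cell (0,3): code 1000 → (1.000,3.151)–(0.866,3.000)
cell (1,0): code 0100 → (1.039,1.000)–(2.000,0.580)
cell (1,1): code 1110 → (1.000,1.040)–(1.039,1.000)
cell (1,3): code 1001 → (2.000,3.616)–(1.000,3.151)
cell (2,0): code 0110 → (2.000,0.580)–(3.000,0.845)
cell (2,3): code 1001 → (3.000,3.337)–(2.000,3.616)
cell (3,0): code 0010 → (3.000,0.845)–(3.175,1.000)
cell (3,1): code 0011 → (3.175,1.000)–(3.631,2.000)
cell (3,2): code 0011 → (3.631,2.000)–(3.340,3.000)
cell (3,3): code 0001 → (3.340,3.000)–(3.000,3.337)
total: 12 segments, chained into 1 closed loop(s), length Σ = 9.415509

segments=12 loops=1 length=9.416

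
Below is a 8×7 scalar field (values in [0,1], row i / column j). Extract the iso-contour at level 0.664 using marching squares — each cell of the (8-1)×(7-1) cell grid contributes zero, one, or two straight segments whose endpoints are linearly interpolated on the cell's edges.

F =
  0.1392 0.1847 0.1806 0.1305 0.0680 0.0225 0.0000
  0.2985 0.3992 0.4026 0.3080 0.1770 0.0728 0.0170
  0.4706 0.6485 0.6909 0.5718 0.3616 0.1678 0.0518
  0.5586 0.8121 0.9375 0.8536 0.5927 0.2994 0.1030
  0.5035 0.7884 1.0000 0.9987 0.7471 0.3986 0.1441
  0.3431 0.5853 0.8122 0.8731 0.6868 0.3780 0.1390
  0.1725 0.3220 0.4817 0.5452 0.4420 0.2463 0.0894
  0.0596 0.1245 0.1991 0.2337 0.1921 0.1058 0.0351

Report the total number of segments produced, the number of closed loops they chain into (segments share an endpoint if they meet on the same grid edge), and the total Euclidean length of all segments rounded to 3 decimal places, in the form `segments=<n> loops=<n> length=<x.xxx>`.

cell (1,1): code 0100 → (1.907,2.000)–(2.000,1.366)
cell (1,2): code 1000 → (2.000,2.226)–(1.907,2.000)
cell (2,0): code 0100 → (2.095,1.000)–(3.000,0.416)
cell (2,1): code 1110 → (2.000,1.366)–(2.095,1.000)
cell (2,2): code 1101 → (2.327,3.000)–(2.000,2.226)
cell (2,3): code 1000 → (3.000,3.727)–(2.327,3.000)
cell (3,0): code 0110 → (3.000,0.416)–(4.000,0.563)
cell (3,3): code 1101 → (3.462,4.000)–(3.000,3.727)
cell (3,4): code 1000 → (4.000,4.238)–(3.462,4.000)
cell (4,0): code 0010 → (4.000,0.563)–(4.613,1.000)
cell (4,1): code 0111 → (4.613,1.000)–(5.000,1.347)
cell (4,4): code 1001 → (5.000,4.074)–(4.000,4.238)
cell (5,1): code 0010 → (5.000,1.347)–(5.448,2.000)
cell (5,2): code 0011 → (5.448,2.000)–(5.638,3.000)
cell (5,3): code 0011 → (5.638,3.000)–(5.093,4.000)
cell (5,4): code 0001 → (5.093,4.000)–(5.000,4.074)
total: 16 segments, chained into 1 closed loop(s), length Σ = 11.660822

segments=16 loops=1 length=11.661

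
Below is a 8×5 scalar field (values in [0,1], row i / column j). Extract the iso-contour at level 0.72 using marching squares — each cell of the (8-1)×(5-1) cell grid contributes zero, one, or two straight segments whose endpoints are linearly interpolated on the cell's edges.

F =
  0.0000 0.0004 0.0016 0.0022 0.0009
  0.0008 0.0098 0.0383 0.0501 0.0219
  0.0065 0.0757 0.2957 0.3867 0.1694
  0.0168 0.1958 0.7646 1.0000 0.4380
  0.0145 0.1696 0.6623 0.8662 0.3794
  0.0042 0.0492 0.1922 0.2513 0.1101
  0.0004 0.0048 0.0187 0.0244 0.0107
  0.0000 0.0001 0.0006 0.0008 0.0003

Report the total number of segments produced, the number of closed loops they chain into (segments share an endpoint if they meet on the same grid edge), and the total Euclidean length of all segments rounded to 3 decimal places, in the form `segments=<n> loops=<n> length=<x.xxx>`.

segments=8 loops=1 length=5.094

cell (2,1): code 0100 → (2.905,2.000)–(3.000,1.922)
cell (2,2): code 1100 → (2.543,3.000)–(2.905,2.000)
cell (2,3): code 1000 → (3.000,3.498)–(2.543,3.000)
cell (3,1): code 0010 → (3.000,1.922)–(3.436,2.000)
cell (3,2): code 0111 → (3.436,2.000)–(4.000,2.283)
cell (3,3): code 1001 → (4.000,3.300)–(3.000,3.498)
cell (4,2): code 0010 → (4.000,2.283)–(4.238,3.000)
cell (4,3): code 0001 → (4.238,3.000)–(4.000,3.300)
total: 8 segments, chained into 1 closed loop(s), length Σ = 5.094204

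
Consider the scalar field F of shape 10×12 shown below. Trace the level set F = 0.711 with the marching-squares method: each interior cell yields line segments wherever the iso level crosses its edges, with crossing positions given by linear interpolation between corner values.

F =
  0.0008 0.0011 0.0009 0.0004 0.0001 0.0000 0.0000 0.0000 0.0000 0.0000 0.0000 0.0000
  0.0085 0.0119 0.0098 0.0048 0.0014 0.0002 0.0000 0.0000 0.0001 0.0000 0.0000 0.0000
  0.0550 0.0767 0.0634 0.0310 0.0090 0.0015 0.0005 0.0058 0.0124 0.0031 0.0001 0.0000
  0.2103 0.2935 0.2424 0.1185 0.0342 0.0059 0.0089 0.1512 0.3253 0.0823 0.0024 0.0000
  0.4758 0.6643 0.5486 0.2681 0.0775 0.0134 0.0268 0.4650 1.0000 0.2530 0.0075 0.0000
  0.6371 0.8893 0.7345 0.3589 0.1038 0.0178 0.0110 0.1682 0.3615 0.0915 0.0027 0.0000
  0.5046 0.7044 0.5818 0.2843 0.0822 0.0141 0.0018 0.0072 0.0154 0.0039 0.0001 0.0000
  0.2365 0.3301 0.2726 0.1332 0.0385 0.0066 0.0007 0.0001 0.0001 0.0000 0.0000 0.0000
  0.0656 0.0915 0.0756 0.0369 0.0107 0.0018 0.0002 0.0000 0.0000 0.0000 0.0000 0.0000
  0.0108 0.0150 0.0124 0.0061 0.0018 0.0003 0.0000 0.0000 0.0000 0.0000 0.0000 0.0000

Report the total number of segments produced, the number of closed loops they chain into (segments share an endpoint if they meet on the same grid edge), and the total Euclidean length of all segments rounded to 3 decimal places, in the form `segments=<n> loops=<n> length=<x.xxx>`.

cell (3,7): code 0100 → (3.572,8.000)–(4.000,7.460)
cell (3,8): code 1000 → (4.000,8.387)–(3.572,8.000)
cell (4,0): code 0100 → (4.208,1.000)–(5.000,0.293)
cell (4,1): code 1100 → (4.874,2.000)–(4.208,1.000)
cell (4,2): code 1000 → (5.000,2.063)–(4.874,2.000)
cell (4,7): code 0010 → (4.000,7.460)–(4.453,8.000)
cell (4,8): code 0001 → (4.453,8.000)–(4.000,8.387)
cell (5,0): code 0010 → (5.000,0.293)–(5.964,1.000)
cell (5,1): code 0011 → (5.964,1.000)–(5.154,2.000)
cell (5,2): code 0001 → (5.154,2.000)–(5.000,2.063)
total: 10 segments, chained into 2 closed loop(s), length Σ = 7.620282

segments=10 loops=2 length=7.620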